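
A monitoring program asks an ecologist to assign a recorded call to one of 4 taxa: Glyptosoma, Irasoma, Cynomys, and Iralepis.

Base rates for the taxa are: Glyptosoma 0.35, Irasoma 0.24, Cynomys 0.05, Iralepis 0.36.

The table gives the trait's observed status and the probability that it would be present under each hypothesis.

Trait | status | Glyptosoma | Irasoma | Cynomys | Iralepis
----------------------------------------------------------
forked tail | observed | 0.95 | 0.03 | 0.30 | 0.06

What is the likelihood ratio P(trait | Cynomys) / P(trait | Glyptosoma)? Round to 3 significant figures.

Likelihood of this trait under each hypothesis:
  Cynomys: 0.3
  Glyptosoma: 0.95
Bayes factor = 0.3 / 0.95 ≈ 0.316

0.316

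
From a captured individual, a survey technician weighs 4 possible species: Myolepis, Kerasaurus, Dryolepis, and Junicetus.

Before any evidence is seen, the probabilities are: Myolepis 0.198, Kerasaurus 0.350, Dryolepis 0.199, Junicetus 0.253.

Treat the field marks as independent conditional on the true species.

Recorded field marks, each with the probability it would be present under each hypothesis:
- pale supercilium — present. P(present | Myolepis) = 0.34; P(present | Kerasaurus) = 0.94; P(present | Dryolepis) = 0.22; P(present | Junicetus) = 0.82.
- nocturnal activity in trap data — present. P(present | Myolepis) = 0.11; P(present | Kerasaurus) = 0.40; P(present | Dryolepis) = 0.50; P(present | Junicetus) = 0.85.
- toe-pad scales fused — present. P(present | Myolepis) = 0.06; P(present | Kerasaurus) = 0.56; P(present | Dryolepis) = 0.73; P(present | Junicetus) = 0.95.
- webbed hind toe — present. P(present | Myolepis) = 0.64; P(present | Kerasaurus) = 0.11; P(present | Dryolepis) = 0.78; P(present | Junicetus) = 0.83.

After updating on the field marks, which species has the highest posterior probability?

Junicetus

For each hypothesis, the unnormalized posterior weight is prior × product of the field mark likelihoods:
  Myolepis: 0.198 × 0.34 × 0.11 × 0.06 × 0.64 = 0.00028436
  Kerasaurus: 0.350 × 0.94 × 0.40 × 0.56 × 0.11 = 0.0081066
  Dryolepis: 0.199 × 0.22 × 0.50 × 0.73 × 0.78 = 0.012464
  Junicetus: 0.253 × 0.82 × 0.85 × 0.95 × 0.83 = 0.13904
The unnormalized weights sum to 0.1599.
P(Myolepis | evidence) ≈ 0.00028436 / 0.1599 ≈ 0.002
P(Kerasaurus | evidence) ≈ 0.0081066 / 0.1599 ≈ 0.051
P(Dryolepis | evidence) ≈ 0.012464 / 0.1599 ≈ 0.078
P(Junicetus | evidence) ≈ 0.13904 / 0.1599 ≈ 0.870
The largest is 0.870, so Junicetus is most probable.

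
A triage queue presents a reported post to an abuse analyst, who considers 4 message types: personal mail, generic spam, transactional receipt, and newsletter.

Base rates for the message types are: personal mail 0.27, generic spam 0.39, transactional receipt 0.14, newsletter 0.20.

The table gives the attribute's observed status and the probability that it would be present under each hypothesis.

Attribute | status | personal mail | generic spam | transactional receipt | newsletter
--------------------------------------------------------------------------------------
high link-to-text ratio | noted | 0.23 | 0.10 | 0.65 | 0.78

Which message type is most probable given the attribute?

newsletter

Multiply each prior by the likelihood of the attribute:
  personal mail: 0.27 × 0.23 = 0.0621
  generic spam: 0.39 × 0.10 = 0.039
  transactional receipt: 0.14 × 0.65 = 0.091
  newsletter: 0.20 × 0.78 = 0.156
Normalizing constant Z = 0.0621 + 0.039 + 0.091 + 0.156 = 0.3481.
P(personal mail | evidence) ≈ 0.0621 / 0.3481 ≈ 0.178
P(generic spam | evidence) ≈ 0.039 / 0.3481 ≈ 0.112
P(transactional receipt | evidence) ≈ 0.091 / 0.3481 ≈ 0.261
P(newsletter | evidence) ≈ 0.156 / 0.3481 ≈ 0.448
The largest is 0.448, so newsletter is most probable.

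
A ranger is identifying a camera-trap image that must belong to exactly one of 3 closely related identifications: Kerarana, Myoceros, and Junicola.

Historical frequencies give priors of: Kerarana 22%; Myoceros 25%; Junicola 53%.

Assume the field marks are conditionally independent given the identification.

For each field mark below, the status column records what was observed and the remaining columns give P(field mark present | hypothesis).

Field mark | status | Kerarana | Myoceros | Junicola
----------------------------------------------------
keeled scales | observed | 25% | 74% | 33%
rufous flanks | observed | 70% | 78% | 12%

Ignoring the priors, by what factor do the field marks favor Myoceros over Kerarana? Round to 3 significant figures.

3.30

Take the product of per-field mark likelihoods under each hypothesis, then divide.
  Myoceros: 0.74 × 0.78 = 0.5772
  Kerarana: 0.25 × 0.70 = 0.175
Bayes factor = 0.5772 / 0.175 ≈ 3.30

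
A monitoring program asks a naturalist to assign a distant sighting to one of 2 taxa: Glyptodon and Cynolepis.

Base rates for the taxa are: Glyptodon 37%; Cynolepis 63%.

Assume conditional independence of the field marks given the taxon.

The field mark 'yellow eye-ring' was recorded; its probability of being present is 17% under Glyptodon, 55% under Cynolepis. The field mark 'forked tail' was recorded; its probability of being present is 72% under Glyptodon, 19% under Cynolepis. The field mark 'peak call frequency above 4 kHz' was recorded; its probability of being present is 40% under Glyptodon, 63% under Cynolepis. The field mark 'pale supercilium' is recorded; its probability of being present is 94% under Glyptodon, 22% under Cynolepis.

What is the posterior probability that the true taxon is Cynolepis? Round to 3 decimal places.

0.349

Multiply each prior by the joint likelihood of the field mark pattern:
  Glyptodon: 0.37 × 0.17 × 0.72 × 0.40 × 0.94 = 0.017028
  Cynolepis: 0.63 × 0.55 × 0.19 × 0.63 × 0.22 = 0.0091247
The unnormalized weights sum to 0.026153.
P(Cynolepis | evidence) = 0.0091247 / 0.026153 ≈ 0.349.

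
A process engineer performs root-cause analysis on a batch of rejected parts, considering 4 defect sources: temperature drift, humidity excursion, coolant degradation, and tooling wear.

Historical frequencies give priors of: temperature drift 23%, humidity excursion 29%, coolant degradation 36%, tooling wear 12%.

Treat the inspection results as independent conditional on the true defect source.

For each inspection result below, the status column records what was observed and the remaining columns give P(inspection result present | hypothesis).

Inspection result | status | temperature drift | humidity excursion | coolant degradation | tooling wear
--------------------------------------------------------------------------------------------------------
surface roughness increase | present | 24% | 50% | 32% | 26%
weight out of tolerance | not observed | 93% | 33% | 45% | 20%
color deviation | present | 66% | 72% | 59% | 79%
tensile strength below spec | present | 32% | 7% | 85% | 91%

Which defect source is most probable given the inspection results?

coolant degradation

By Bayes' rule with conditional independence, the unnormalized weight for each hypothesis is prior × ∏ likelihoods (using 1 − P(present | H) for each absent inspection result):
  temperature drift: 0.23 × 0.24 × (1 − 0.93) × 0.66 × 0.32 = 0.00081608
  humidity excursion: 0.29 × 0.50 × (1 − 0.33) × 0.72 × 0.07 = 0.0048964
  coolant degradation: 0.36 × 0.32 × (1 − 0.45) × 0.59 × 0.85 = 0.031775
  tooling wear: 0.12 × 0.26 × (1 − 0.20) × 0.79 × 0.91 = 0.017944
Marginal likelihood of the evidence = 0.055431.
P(temperature drift | evidence) ≈ 0.00081608 / 0.055431 ≈ 0.015
P(humidity excursion | evidence) ≈ 0.0048964 / 0.055431 ≈ 0.088
P(coolant degradation | evidence) ≈ 0.031775 / 0.055431 ≈ 0.573
P(tooling wear | evidence) ≈ 0.017944 / 0.055431 ≈ 0.324
The largest is 0.573, so coolant degradation is most probable.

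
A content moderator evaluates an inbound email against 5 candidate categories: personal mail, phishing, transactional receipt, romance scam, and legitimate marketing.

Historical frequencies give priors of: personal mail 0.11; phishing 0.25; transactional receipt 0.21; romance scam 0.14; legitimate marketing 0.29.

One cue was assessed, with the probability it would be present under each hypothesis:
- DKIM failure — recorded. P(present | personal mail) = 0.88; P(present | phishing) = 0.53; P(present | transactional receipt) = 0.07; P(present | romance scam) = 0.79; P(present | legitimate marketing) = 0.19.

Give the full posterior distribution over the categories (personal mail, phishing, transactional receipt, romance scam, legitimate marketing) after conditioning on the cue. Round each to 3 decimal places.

By Bayes' rule, the unnormalized weight for each hypothesis is prior × likelihood:
  personal mail: 0.11 × 0.88 = 0.0968
  phishing: 0.25 × 0.53 = 0.1325
  transactional receipt: 0.21 × 0.07 = 0.0147
  romance scam: 0.14 × 0.79 = 0.1106
  legitimate marketing: 0.29 × 0.19 = 0.0551
Normalizing constant Z = 0.0968 + 0.1325 + 0.0147 + 0.1106 + 0.0551 = 0.4097.
P(personal mail | evidence) = 0.0968 / 0.4097 ≈ 0.236
P(phishing | evidence) = 0.1325 / 0.4097 ≈ 0.323
P(transactional receipt | evidence) = 0.0147 / 0.4097 ≈ 0.036
P(romance scam | evidence) = 0.1106 / 0.4097 ≈ 0.270
P(legitimate marketing | evidence) = 0.0551 / 0.4097 ≈ 0.134

0.236, 0.323, 0.036, 0.270, 0.134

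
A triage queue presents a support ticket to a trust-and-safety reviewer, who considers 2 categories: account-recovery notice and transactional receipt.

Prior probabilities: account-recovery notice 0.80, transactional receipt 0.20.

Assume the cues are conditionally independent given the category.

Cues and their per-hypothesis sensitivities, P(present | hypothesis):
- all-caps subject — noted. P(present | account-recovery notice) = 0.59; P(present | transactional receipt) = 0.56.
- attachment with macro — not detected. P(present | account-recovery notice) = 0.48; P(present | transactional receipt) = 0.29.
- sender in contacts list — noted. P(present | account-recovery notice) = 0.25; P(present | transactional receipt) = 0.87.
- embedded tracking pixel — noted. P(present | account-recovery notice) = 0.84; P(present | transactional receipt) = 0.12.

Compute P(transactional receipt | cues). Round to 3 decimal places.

Multiply each prior by the joint likelihood of the cue pattern (using 1 − P(present | H) for each absent cue):
  account-recovery notice: 0.80 × 0.59 × (1 − 0.48) × 0.25 × 0.84 = 0.051542
  transactional receipt: 0.20 × 0.56 × (1 − 0.29) × 0.87 × 0.12 = 0.0083019
Normalizing constant Z = 0.051542 + 0.0083019 = 0.059844.
P(transactional receipt | evidence) = 0.0083019 / 0.059844 ≈ 0.139.

0.139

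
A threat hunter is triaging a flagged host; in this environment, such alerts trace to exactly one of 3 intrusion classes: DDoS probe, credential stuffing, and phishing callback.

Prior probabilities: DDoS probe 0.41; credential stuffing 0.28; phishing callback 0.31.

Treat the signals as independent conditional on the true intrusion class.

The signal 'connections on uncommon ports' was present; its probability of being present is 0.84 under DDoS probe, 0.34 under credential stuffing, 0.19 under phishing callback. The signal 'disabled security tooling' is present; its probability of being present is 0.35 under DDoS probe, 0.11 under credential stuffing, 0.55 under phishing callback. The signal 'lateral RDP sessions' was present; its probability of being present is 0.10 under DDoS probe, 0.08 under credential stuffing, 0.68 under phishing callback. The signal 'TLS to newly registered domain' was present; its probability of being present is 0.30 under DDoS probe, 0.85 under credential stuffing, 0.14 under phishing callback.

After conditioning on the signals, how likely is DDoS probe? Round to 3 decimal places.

For each hypothesis, the unnormalized posterior weight is prior × product of the signal likelihoods:
  DDoS probe: 0.41 × 0.84 × 0.35 × 0.10 × 0.30 = 0.0036162
  credential stuffing: 0.28 × 0.34 × 0.11 × 0.08 × 0.85 = 0.0007121
  phishing callback: 0.31 × 0.19 × 0.55 × 0.68 × 0.14 = 0.003084
The unnormalized weights sum to 0.0074123.
P(DDoS probe | evidence) = 0.0036162 / 0.0074123 ≈ 0.488.

0.488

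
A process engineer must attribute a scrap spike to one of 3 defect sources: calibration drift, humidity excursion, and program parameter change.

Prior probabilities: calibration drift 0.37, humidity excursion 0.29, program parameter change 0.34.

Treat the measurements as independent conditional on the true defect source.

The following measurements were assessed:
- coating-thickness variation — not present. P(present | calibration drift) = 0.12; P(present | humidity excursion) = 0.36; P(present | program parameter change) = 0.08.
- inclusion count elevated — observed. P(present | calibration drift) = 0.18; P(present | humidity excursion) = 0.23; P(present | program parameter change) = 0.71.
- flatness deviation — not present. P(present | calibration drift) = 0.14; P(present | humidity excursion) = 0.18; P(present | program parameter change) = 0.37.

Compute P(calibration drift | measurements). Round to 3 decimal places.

For each hypothesis, the unnormalized posterior weight is prior × product of the measurement likelihoods (using 1 − P(present | H) for each absent measurement):
  calibration drift: 0.37 × (1 − 0.12) × 0.18 × (1 − 0.14) = 0.050403
  humidity excursion: 0.29 × (1 − 0.36) × 0.23 × (1 − 0.18) = 0.035004
  program parameter change: 0.34 × (1 − 0.08) × 0.71 × (1 − 0.37) = 0.13992
Marginal likelihood of the evidence = 0.22532.
P(calibration drift | evidence) = 0.050403 / 0.22532 ≈ 0.224.

0.224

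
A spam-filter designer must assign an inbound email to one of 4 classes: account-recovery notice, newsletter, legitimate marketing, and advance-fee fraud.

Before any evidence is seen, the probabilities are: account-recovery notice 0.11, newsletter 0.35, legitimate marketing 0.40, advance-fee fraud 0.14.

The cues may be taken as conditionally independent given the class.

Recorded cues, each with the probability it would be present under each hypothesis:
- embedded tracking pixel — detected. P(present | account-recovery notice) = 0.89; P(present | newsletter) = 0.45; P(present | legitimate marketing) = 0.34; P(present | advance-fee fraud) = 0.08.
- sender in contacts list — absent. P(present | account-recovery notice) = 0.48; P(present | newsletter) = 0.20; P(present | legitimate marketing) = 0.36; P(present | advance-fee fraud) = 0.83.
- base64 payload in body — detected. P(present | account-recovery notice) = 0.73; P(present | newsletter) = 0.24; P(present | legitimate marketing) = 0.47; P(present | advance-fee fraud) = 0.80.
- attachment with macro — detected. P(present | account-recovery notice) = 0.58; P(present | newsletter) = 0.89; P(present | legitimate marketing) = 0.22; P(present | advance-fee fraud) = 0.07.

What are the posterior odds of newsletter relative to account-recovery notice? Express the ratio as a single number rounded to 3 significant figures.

Unnormalized posterior weight (prior times the cue likelihoods) for each of the two hypotheses (using 1 − P(present | H) for each absent cue):
  newsletter: 0.35 × 0.45 × (1 − 0.20) × 0.24 × 0.89 = 0.026914
  account-recovery notice: 0.11 × 0.89 × (1 − 0.48) × 0.73 × 0.58 = 0.021554
Odds(newsletter : account-recovery notice) = 0.026914 / 0.021554 ≈ 1.25.

1.25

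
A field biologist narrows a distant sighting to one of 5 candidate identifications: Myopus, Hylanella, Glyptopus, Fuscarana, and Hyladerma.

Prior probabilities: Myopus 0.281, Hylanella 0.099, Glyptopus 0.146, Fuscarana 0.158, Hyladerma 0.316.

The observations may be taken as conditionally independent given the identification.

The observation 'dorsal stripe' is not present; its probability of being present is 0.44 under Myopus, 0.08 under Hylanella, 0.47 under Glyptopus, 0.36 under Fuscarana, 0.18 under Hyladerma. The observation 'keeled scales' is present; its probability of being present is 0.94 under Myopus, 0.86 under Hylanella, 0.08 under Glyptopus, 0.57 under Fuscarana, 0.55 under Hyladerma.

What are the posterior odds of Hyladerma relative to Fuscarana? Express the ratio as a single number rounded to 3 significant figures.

Unnormalized posterior weight (prior times the observation likelihoods) for each of the two hypotheses (using 1 − P(present | H) for each absent observation):
  Hyladerma: 0.316 × (1 − 0.18) × 0.55 = 0.14252
  Fuscarana: 0.158 × (1 − 0.36) × 0.57 = 0.057638
Posterior odds = 0.14252 / 0.057638 ≈ 2.47.

2.47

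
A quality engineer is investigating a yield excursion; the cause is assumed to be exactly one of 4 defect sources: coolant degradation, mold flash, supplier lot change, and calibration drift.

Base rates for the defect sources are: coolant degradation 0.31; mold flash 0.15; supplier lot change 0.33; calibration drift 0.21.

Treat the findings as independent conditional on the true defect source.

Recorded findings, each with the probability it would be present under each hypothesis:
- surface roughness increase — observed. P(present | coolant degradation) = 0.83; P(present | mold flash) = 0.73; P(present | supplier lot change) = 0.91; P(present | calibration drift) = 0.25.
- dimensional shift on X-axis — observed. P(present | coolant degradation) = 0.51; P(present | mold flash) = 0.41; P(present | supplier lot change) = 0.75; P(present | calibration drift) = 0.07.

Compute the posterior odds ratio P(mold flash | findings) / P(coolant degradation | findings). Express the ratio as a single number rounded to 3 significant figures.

0.342

Posterior odds equal prior odds times the likelihood ratio; only the two competing hypotheses matter.
  mold flash: 0.15 × 0.73 × 0.41 = 0.044895
  coolant degradation: 0.31 × 0.83 × 0.51 = 0.13122
Posterior odds = 0.044895 / 0.13122 ≈ 0.342.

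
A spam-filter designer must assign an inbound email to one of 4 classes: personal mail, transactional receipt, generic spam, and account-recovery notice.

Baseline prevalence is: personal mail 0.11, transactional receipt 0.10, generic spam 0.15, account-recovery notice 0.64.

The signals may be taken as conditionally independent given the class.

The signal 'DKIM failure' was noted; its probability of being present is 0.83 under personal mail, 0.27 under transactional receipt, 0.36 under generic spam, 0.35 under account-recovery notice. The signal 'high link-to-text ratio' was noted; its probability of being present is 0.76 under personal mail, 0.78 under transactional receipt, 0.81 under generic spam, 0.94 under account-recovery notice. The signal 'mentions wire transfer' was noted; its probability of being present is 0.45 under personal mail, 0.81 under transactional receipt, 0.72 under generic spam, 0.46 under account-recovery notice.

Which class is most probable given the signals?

Multiply each prior by the joint likelihood of the signal pattern:
  personal mail: 0.11 × 0.83 × 0.76 × 0.45 = 0.031225
  transactional receipt: 0.10 × 0.27 × 0.78 × 0.81 = 0.017059
  generic spam: 0.15 × 0.36 × 0.81 × 0.72 = 0.031493
  account-recovery notice: 0.64 × 0.35 × 0.94 × 0.46 = 0.096858
Normalizing constant Z = 0.031225 + 0.017059 + 0.031493 + 0.096858 = 0.17663.
P(personal mail | evidence) ≈ 0.031225 / 0.17663 ≈ 0.177
P(transactional receipt | evidence) ≈ 0.017059 / 0.17663 ≈ 0.097
P(generic spam | evidence) ≈ 0.031493 / 0.17663 ≈ 0.178
P(account-recovery notice | evidence) ≈ 0.096858 / 0.17663 ≈ 0.548
The largest is 0.548, so account-recovery notice is most probable.

account-recovery notice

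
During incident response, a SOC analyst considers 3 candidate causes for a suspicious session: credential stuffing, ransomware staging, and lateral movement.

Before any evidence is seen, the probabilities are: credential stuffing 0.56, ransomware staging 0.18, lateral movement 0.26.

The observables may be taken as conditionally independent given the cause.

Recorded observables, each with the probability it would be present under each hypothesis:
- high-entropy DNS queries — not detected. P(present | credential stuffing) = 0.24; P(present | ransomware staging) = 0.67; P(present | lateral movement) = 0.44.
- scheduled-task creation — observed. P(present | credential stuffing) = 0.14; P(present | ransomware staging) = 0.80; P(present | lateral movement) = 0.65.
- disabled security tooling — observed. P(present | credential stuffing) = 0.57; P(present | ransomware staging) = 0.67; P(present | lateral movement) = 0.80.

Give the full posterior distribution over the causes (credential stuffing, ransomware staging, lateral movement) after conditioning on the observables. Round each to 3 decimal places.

Multiply each prior by the joint likelihood of the observable pattern (using 1 − P(present | H) for each absent observable):
  credential stuffing: 0.56 × (1 − 0.24) × 0.14 × 0.57 = 0.033963
  ransomware staging: 0.18 × (1 − 0.67) × 0.80 × 0.67 = 0.031838
  lateral movement: 0.26 × (1 − 0.44) × 0.65 × 0.80 = 0.075712
Normalizing constant Z = 0.033963 + 0.031838 + 0.075712 = 0.14151.
P(credential stuffing | evidence) = 0.033963 / 0.14151 ≈ 0.240
P(ransomware staging | evidence) = 0.031838 / 0.14151 ≈ 0.225
P(lateral movement | evidence) = 0.075712 / 0.14151 ≈ 0.535

0.240, 0.225, 0.535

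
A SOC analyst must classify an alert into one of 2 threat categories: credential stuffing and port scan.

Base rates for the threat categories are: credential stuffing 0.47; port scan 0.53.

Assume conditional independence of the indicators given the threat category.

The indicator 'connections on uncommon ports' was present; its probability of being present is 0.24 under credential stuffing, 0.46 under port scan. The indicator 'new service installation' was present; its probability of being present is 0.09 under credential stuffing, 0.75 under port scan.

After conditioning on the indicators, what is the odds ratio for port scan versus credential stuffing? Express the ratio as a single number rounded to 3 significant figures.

18.0

Posterior odds equal prior odds times the likelihood ratio; only the two competing hypotheses matter.
  port scan: 0.53 × 0.46 × 0.75 = 0.18285
  credential stuffing: 0.47 × 0.24 × 0.09 = 0.010152
Posterior odds = 0.18285 / 0.010152 ≈ 18.0.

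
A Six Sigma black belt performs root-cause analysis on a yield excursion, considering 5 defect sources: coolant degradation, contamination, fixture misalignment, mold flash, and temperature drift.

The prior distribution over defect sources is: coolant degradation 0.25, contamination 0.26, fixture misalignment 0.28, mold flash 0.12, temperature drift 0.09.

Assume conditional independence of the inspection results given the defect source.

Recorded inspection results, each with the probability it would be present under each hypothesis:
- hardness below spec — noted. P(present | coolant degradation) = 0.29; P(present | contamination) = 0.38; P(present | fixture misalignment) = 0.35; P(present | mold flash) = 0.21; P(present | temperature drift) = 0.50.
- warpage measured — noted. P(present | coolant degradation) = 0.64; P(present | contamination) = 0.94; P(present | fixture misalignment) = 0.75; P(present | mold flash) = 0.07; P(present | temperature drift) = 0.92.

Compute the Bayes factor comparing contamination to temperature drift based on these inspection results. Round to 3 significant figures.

0.777

The Bayes factor is the ratio of the joint likelihoods of the inspection result pattern under the two hypotheses.
  contamination: 0.38 × 0.94 = 0.3572
  temperature drift: 0.50 × 0.92 = 0.46
Bayes factor = 0.3572 / 0.46 ≈ 0.777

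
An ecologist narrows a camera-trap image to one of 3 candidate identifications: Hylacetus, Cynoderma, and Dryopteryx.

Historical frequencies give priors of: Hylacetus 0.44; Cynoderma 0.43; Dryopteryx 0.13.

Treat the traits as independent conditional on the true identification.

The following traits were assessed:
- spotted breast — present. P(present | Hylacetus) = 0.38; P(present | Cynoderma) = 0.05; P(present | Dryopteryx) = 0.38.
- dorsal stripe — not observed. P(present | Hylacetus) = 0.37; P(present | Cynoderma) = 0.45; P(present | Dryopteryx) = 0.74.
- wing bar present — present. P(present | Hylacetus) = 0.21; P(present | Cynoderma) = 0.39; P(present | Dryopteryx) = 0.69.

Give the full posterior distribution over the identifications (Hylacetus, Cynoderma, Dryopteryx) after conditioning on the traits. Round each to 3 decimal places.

By Bayes' rule with conditional independence, the unnormalized weight for each hypothesis is prior × ∏ likelihoods (using 1 − P(present | H) for each absent trait):
  Hylacetus: 0.44 × 0.38 × (1 − 0.37) × 0.21 = 0.022121
  Cynoderma: 0.43 × 0.05 × (1 − 0.45) × 0.39 = 0.0046118
  Dryopteryx: 0.13 × 0.38 × (1 − 0.74) × 0.69 = 0.0088624
The unnormalized weights sum to 0.035595.
P(Hylacetus | evidence) = 0.022121 / 0.035595 ≈ 0.621
P(Cynoderma | evidence) = 0.0046118 / 0.035595 ≈ 0.130
P(Dryopteryx | evidence) = 0.0088624 / 0.035595 ≈ 0.249

0.621, 0.130, 0.249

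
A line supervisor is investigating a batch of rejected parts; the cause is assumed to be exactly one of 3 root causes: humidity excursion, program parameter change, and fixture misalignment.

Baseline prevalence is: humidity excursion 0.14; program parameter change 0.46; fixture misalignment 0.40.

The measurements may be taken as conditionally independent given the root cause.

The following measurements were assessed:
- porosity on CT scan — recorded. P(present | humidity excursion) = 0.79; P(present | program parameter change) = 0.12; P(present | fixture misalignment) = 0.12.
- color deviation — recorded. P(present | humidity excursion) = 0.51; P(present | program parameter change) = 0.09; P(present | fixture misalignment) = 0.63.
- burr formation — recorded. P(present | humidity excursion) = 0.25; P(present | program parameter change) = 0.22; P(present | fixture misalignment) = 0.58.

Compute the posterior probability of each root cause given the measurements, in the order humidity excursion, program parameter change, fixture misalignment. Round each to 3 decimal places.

By Bayes' rule with conditional independence, the unnormalized weight for each hypothesis is prior × ∏ likelihoods:
  humidity excursion: 0.14 × 0.79 × 0.51 × 0.25 = 0.014102
  program parameter change: 0.46 × 0.12 × 0.09 × 0.22 = 0.001093
  fixture misalignment: 0.40 × 0.12 × 0.63 × 0.58 = 0.017539
Marginal likelihood of the evidence = 0.032734.
P(humidity excursion | evidence) = 0.014102 / 0.032734 ≈ 0.431
P(program parameter change | evidence) = 0.001093 / 0.032734 ≈ 0.033
P(fixture misalignment | evidence) = 0.017539 / 0.032734 ≈ 0.536

0.431, 0.033, 0.536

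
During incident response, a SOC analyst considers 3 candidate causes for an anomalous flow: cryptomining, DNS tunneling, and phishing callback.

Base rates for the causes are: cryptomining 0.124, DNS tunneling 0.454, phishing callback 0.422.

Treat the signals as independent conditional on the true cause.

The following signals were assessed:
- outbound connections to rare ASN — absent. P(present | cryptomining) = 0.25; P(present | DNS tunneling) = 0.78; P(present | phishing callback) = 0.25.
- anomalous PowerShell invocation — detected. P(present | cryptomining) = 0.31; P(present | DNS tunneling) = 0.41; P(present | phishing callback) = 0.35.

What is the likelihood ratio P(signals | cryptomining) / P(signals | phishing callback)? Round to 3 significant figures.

0.886

The Bayes factor is the ratio of the joint likelihoods of the signal pattern under the two hypotheses (using 1 − P(present | H) for each absent signal).
  cryptomining: (1 − 0.25) × 0.31 = 0.2325
  phishing callback: (1 − 0.25) × 0.35 = 0.2625
Bayes factor = 0.2325 / 0.2625 ≈ 0.886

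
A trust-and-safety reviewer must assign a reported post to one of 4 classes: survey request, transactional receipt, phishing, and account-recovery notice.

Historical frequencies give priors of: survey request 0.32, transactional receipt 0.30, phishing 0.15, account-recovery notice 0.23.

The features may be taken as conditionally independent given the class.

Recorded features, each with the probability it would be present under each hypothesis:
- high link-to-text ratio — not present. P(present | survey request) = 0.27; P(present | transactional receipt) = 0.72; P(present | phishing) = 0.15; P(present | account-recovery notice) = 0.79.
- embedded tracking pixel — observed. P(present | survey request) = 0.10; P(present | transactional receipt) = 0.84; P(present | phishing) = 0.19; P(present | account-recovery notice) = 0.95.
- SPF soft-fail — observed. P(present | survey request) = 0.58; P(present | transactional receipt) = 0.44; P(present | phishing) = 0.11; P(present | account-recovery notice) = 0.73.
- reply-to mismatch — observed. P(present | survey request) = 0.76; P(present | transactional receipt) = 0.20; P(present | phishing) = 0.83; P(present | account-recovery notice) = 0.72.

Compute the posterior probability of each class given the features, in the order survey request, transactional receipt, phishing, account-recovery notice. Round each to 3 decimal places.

0.240, 0.145, 0.052, 0.563

By Bayes' rule with conditional independence, the unnormalized weight for each hypothesis is prior × ∏ likelihoods (using 1 − P(present | H) for each absent feature):
  survey request: 0.32 × (1 − 0.27) × 0.10 × 0.58 × 0.76 = 0.010297
  transactional receipt: 0.30 × (1 − 0.72) × 0.84 × 0.44 × 0.20 = 0.0062093
  phishing: 0.15 × (1 − 0.15) × 0.19 × 0.11 × 0.83 = 0.0022117
  account-recovery notice: 0.23 × (1 − 0.79) × 0.95 × 0.73 × 0.72 = 0.024117
The unnormalized weights sum to 0.042835.
P(survey request | evidence) = 0.010297 / 0.042835 ≈ 0.240
P(transactional receipt | evidence) = 0.0062093 / 0.042835 ≈ 0.145
P(phishing | evidence) = 0.0022117 / 0.042835 ≈ 0.052
P(account-recovery notice | evidence) = 0.024117 / 0.042835 ≈ 0.563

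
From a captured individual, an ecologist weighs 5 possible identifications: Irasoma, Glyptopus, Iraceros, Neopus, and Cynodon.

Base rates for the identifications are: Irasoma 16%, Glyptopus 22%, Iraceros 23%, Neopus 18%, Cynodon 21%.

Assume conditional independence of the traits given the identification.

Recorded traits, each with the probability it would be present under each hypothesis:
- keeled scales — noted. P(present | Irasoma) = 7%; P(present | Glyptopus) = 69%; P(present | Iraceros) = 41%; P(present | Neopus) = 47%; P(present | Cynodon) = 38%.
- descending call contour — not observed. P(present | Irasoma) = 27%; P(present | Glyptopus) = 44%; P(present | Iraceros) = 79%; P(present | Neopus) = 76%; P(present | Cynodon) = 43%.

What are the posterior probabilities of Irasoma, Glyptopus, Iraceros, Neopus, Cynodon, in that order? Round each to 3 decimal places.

0.046, 0.475, 0.111, 0.114, 0.254

Multiply each prior by the joint likelihood of the trait pattern (using 1 − P(present | H) for each absent trait):
  Irasoma: 0.16 × 0.07 × (1 − 0.27) = 0.008176
  Glyptopus: 0.22 × 0.69 × (1 − 0.44) = 0.085008
  Iraceros: 0.23 × 0.41 × (1 − 0.79) = 0.019803
  Neopus: 0.18 × 0.47 × (1 − 0.76) = 0.020304
  Cynodon: 0.21 × 0.38 × (1 − 0.43) = 0.045486
Normalizing constant Z = 0.008176 + 0.085008 + 0.019803 + 0.020304 + 0.045486 = 0.17878.
P(Irasoma | evidence) = 0.008176 / 0.17878 ≈ 0.046
P(Glyptopus | evidence) = 0.085008 / 0.17878 ≈ 0.475
P(Iraceros | evidence) = 0.019803 / 0.17878 ≈ 0.111
P(Neopus | evidence) = 0.020304 / 0.17878 ≈ 0.114
P(Cynodon | evidence) = 0.045486 / 0.17878 ≈ 0.254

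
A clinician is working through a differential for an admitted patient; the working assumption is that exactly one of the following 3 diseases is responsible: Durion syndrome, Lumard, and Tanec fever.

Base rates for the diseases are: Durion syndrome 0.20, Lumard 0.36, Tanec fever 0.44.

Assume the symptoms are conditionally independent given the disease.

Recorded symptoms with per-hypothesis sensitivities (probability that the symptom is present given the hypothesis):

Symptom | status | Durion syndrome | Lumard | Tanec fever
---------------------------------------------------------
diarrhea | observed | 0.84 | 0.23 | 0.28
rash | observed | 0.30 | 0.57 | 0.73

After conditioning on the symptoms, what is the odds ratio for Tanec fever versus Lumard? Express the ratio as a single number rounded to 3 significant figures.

The normalizing constant cancels in an odds ratio, so compute prior × likelihood for the two hypotheses only:
  Tanec fever: 0.44 × 0.28 × 0.73 = 0.089936
  Lumard: 0.36 × 0.23 × 0.57 = 0.047196
Posterior odds = 0.089936 / 0.047196 ≈ 1.91.

1.91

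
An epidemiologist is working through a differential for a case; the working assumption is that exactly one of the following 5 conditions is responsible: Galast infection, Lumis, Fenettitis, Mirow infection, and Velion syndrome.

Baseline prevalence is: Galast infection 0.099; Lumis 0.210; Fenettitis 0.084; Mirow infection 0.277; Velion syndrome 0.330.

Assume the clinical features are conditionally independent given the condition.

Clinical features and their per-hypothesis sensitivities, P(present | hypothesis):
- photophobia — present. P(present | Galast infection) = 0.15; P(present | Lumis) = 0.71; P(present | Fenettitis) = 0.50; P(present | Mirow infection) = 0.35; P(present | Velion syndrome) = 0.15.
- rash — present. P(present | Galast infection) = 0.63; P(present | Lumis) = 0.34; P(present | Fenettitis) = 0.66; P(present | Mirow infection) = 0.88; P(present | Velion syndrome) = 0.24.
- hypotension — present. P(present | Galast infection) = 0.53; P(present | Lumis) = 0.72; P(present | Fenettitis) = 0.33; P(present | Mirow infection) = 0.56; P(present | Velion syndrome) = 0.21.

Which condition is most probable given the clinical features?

For each hypothesis, the unnormalized posterior weight is prior × product of the clinical feature likelihoods:
  Galast infection: 0.099 × 0.15 × 0.63 × 0.53 = 0.0049584
  Lumis: 0.210 × 0.71 × 0.34 × 0.72 = 0.0365
  Fenettitis: 0.084 × 0.50 × 0.66 × 0.33 = 0.0091476
  Mirow infection: 0.277 × 0.35 × 0.88 × 0.56 = 0.047777
  Velion syndrome: 0.330 × 0.15 × 0.24 × 0.21 = 0.0024948
The unnormalized weights sum to 0.10088.
P(Galast infection | evidence) ≈ 0.0049584 / 0.10088 ≈ 0.049
P(Lumis | evidence) ≈ 0.0365 / 0.10088 ≈ 0.362
P(Fenettitis | evidence) ≈ 0.0091476 / 0.10088 ≈ 0.091
P(Mirow infection | evidence) ≈ 0.047777 / 0.10088 ≈ 0.474
P(Velion syndrome | evidence) ≈ 0.0024948 / 0.10088 ≈ 0.025
The largest is 0.474, so Mirow infection is most probable.

Mirow infection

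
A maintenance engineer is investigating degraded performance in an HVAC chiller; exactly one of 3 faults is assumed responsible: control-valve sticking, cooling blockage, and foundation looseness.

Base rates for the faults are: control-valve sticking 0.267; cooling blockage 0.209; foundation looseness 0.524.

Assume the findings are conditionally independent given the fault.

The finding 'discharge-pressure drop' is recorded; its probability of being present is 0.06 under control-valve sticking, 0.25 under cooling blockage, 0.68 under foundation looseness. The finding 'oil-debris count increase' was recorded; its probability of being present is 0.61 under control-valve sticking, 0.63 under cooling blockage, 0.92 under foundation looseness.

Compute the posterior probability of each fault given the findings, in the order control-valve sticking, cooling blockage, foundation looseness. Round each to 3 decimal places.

0.026, 0.089, 0.885

By Bayes' rule with conditional independence, the unnormalized weight for each hypothesis is prior × ∏ likelihoods:
  control-valve sticking: 0.267 × 0.06 × 0.61 = 0.0097722
  cooling blockage: 0.209 × 0.25 × 0.63 = 0.032918
  foundation looseness: 0.524 × 0.68 × 0.92 = 0.32781
The unnormalized weights sum to 0.3705.
P(control-valve sticking | evidence) = 0.0097722 / 0.3705 ≈ 0.026
P(cooling blockage | evidence) = 0.032918 / 0.3705 ≈ 0.089
P(foundation looseness | evidence) = 0.32781 / 0.3705 ≈ 0.885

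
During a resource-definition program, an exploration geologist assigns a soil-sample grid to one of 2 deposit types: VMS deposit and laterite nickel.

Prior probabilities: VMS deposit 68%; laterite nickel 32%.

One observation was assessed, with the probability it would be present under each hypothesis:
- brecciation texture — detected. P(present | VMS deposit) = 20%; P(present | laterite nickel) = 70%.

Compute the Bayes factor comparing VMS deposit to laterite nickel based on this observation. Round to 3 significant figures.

Likelihood of this observation under each hypothesis:
  VMS deposit: 0.2
  laterite nickel: 0.7
Bayes factor = 0.2 / 0.7 ≈ 0.286

0.286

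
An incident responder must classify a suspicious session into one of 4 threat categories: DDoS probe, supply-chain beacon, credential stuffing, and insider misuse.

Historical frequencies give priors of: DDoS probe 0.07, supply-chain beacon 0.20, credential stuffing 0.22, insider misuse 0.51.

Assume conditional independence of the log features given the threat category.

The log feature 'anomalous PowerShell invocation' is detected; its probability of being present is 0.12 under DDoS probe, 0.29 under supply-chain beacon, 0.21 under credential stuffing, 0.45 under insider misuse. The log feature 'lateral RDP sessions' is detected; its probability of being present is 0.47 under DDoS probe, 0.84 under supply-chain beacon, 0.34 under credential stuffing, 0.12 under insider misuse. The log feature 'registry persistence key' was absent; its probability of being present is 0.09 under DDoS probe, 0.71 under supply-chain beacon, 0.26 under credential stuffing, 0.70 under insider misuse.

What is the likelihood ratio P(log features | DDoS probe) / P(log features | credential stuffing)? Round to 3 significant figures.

0.971

The Bayes factor is the ratio of the joint likelihoods of the log feature pattern under the two hypotheses (using 1 − P(present | H) for each absent log feature).
  DDoS probe: 0.12 × 0.47 × (1 − 0.09) = 0.051324
  credential stuffing: 0.21 × 0.34 × (1 − 0.26) = 0.052836
Bayes factor = 0.051324 / 0.052836 ≈ 0.971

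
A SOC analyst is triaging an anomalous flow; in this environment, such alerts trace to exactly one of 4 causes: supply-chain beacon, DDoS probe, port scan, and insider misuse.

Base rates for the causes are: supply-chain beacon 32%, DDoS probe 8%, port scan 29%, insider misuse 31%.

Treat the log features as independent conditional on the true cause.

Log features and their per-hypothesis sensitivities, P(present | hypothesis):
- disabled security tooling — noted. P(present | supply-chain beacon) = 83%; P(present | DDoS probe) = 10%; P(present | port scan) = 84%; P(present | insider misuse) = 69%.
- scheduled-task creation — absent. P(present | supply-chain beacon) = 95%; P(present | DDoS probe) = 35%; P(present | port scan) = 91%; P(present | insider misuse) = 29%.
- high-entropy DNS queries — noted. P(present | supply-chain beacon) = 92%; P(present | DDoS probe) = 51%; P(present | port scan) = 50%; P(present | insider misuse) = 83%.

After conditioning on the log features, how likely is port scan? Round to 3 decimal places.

0.072

Multiply each prior by the joint likelihood of the log feature pattern (using 1 − P(present | H) for each absent log feature):
  supply-chain beacon: 0.32 × 0.83 × (1 − 0.95) × 0.92 = 0.012218
  DDoS probe: 0.08 × 0.10 × (1 − 0.35) × 0.51 = 0.002652
  port scan: 0.29 × 0.84 × (1 − 0.91) × 0.50 = 0.010962
  insider misuse: 0.31 × 0.69 × (1 − 0.29) × 0.83 = 0.12605
Marginal likelihood of the evidence = 0.15188.
P(port scan | evidence) = 0.010962 / 0.15188 ≈ 0.072.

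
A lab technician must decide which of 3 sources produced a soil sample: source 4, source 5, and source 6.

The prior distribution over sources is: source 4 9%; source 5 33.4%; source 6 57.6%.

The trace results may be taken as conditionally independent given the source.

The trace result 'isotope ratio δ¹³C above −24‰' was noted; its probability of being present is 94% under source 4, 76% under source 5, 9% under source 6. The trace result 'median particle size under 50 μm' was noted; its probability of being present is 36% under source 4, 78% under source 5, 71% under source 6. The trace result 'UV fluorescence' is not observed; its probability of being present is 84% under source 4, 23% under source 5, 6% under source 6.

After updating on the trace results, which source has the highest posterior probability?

By Bayes' rule with conditional independence, the unnormalized weight for each hypothesis is prior × ∏ likelihoods (using 1 − P(present | H) for each absent trace result):
  source 4: 0.090 × 0.94 × 0.36 × (1 − 0.84) = 0.004873
  source 5: 0.334 × 0.76 × 0.78 × (1 − 0.23) = 0.15246
  source 6: 0.576 × 0.09 × 0.71 × (1 − 0.06) = 0.034598
Marginal likelihood of the evidence = 0.19193.
P(source 4 | evidence) ≈ 0.004873 / 0.19193 ≈ 0.025
P(source 5 | evidence) ≈ 0.15246 / 0.19193 ≈ 0.794
P(source 6 | evidence) ≈ 0.034598 / 0.19193 ≈ 0.180
The largest is 0.794, so source 5 is most probable.

source 5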